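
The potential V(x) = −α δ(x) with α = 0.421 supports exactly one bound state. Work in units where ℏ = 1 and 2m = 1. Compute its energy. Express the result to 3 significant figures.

E = -0.0443

For x ≠ 0 the bound state is ψ ∝ e^{−κ|x|}; integrating the TISE across the delta gives the cusp condition 2κ = 2mα/ℏ², so κ = 0.2105.
Then E = −ℏ²κ²/(2m) = −mα²/(2ℏ²) = -0.04431.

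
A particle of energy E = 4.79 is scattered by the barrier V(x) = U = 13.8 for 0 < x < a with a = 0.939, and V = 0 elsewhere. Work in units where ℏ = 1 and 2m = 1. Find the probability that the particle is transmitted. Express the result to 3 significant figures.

T = 0.0128

E < U: inside the barrier ψ ∝ e^{±κx} with κ = √(2m(U − E))/ℏ = 3.002.
κa = 2.819, sinh(κa) = 8.347.
Matching ψ, ψ′ at both faces gives T = [1 + U² sinh²(κa) / (4E(U − E))]⁻¹ = 1/77.85 = 0.0128.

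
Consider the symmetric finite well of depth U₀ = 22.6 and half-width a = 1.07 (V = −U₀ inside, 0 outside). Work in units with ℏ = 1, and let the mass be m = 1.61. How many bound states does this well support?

N = 6

The dimensionless depth is z₀ = a√(2mU₀)/ℏ = 1.07 × √(72.77) = 9.128.
A new bound state (alternating even/odd) appears each time z₀ passes a multiple of π/2, so N = ⌊2z₀/π⌋ + 1 = ⌊5.811⌋ + 1 = 6.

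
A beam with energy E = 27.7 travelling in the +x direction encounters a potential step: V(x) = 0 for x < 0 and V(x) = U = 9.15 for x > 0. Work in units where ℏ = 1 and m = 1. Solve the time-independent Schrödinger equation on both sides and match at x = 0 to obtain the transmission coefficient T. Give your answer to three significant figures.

On each side the TISE gives plane waves with k = √(2m(E − V))/ℏ: k₁ = √(2·1·27.7) = 7.443, k₂ = √(2·1·18.55) = 6.091.
Continuity of ψ and ψ′ at the step yields the reflection amplitude r = (k₁ − k₂)/(k₁ + k₂) = 0.09991; thus R = |r|² = 0.009981, T = 0.9900.

T = 0.990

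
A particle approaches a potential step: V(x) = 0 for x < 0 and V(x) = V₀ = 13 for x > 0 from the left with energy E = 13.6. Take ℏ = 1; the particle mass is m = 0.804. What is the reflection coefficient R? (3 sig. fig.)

R = 0.426

On each side the TISE gives plane waves with k = √(2m(E − V))/ℏ: k₁ = √(2·0.804·13.6) = 4.676, k₂ = √(2·0.804·0.6) = 0.9822.
Matching ψ and ψ′ at x = 0 gives r = (k₁ − k₂)/(k₁ + k₂), so R = r² = 0.4262 and T = 1 − R = 0.5738.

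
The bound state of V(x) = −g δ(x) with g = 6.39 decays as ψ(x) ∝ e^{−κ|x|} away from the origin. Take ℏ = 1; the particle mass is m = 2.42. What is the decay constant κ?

κ = 15.5

Integrate −(ℏ²/2m)ψ'' − gδ(x)ψ = Eψ from −ε to +ε: the ψ'' term gives ψ'(0⁺) − ψ'(0⁻) and the δ term gives −(2mg/ℏ²)ψ(0).
With ψ ∝ e^{−κ|x|} this yields −2κ = −2mg/ℏ², so κ = mg/ℏ² = 15.46.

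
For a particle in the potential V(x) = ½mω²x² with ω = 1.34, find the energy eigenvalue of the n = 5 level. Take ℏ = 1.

Using E_n = (n + ½)ℏω: E_5 = 5.5 × 1.34 = 7.370.

E = 7.37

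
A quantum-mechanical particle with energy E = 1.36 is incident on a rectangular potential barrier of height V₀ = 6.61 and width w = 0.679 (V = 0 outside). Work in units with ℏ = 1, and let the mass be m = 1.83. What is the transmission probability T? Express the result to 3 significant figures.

Since E < V₀ the interior solution is evanescent with decay constant κ = √(2m(V₀ − E))/ℏ = 4.383.
κw = 2.976, sinh(κw) = 9.783.
Matching ψ, ψ′ at both faces gives T = [1 + V₀² sinh²(κw) / (4E(V₀ − E))]⁻¹ = 1/147.4 = 0.00678.

T = 0.00678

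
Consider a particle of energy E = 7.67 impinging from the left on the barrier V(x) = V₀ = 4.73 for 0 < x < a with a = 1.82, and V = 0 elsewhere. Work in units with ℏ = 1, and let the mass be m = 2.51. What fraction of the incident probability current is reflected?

Above the barrier the interior wavenumber is k₂ = √(2m(E − V₀))/ℏ = 3.842, giving phase k₂a = 6.992.
T = [1 + V₀² sin²(k₂a) / (4E(E − V₀))]⁻¹ = 1/1.105 = 0.905.
R = 1 − T = 0.0951.

R = 0.0951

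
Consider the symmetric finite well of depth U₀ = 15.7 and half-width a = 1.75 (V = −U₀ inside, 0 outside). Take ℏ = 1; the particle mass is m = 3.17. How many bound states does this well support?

N = 12

The dimensionless depth is z₀ = a√(2mU₀)/ℏ = 1.75 × √(99.54) = 17.46.
The even/odd transcendental equations gain one root per π/2 in z₀, giving N = 1 + ⌊2z₀/π⌋ = 1 + ⌊11.12⌋ = 12.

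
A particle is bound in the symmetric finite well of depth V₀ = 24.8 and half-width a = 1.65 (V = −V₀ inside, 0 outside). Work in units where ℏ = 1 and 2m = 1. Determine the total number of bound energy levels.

N = 6

The dimensionless depth is z₀ = a√(2mV₀)/ℏ = 1.65 × √(24.80) = 8.217.
A new bound state (alternating even/odd) appears each time z₀ passes a multiple of π/2, so N = ⌊2z₀/π⌋ + 1 = ⌊5.231⌋ + 1 = 6.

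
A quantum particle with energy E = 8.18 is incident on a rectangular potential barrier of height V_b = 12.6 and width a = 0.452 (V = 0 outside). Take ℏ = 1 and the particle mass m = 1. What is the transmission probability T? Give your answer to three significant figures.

T = 0.222

E < V_b: inside the barrier ψ ∝ e^{±κx} with κ = √(2m(V_b − E))/ℏ = 2.973.
κa = 1.344, sinh(κa) = 1.787.
The exact tunnelling result is T⁻¹ = 1 + V_b² sinh²(κa) / [4E(V_b − E)] = 4.504, so T = 0.222.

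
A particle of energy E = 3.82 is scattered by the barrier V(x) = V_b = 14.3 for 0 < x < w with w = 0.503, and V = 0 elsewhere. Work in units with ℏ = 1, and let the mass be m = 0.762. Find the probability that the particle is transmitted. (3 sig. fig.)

T = 0.0551

E < V_b: inside the barrier ψ ∝ e^{±κx} with κ = √(2m(V_b − E))/ℏ = 3.996.
κw = 2.010, sinh(κw) = 3.665.
The exact tunnelling result is T⁻¹ = 1 + V_b² sinh²(κw) / [4E(V_b − E)] = 18.16, so T = 0.0551.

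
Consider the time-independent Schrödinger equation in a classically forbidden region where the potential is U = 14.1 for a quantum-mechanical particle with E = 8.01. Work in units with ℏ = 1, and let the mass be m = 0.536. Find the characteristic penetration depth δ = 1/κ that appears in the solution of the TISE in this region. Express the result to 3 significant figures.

Since E < U the TISE in this region is ψ'' = κ²ψ with κ = √(2m(U − E))/ℏ.
κ = √(2 × 0.536 × 6.09) = 2.555. The penetration depth is δ = 1/κ = 0.391.

δ = 0.391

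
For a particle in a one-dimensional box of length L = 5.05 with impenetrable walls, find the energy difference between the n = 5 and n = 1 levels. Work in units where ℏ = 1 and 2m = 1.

E_n = n²π²ℏ²/(2mL²), so ΔE = (5² − 1²) π²ℏ²/(2mL²).
ΔE = 24 × π² / (2 × 0.5 × 5.05²) = 9.288.

ΔE = 9.29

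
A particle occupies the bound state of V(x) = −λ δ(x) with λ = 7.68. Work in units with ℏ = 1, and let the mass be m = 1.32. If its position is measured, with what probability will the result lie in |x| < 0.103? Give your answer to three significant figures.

The normalised bound state is ψ = √κ e^{−κ|x|} with κ = mλ/ℏ² = 10.14.
P(|x| < d) = ∫_{−d}^{d} κ e^{−2κ|x|} dx = 1 − e^{−2κd} = 1 − e^{−2.088} = 0.8761.

P = 0.876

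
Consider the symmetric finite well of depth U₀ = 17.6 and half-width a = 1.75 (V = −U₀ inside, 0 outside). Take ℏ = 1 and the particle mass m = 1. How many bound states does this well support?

N = 7

Define the well-strength parameter z₀ = (a/ℏ)√(2mU₀) = 1.75 × √(2·1·17.6) = 10.38.
A new bound state (alternating even/odd) appears each time z₀ passes a multiple of π/2, so N = ⌊2z₀/π⌋ + 1 = ⌊6.610⌋ + 1 = 7.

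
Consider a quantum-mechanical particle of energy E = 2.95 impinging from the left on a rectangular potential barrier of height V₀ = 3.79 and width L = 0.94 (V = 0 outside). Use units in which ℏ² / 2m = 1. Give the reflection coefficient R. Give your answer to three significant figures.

E < V₀: inside the barrier ψ ∝ e^{±κx} with κ = √(2m(V₀ − E))/ℏ = 0.9165.
κL = 0.8615, sinh(κL) = 0.9721.
The exact tunnelling result is T⁻¹ = 1 + V₀² sinh²(κL) / [4E(V₀ − E)] = 2.369, so T = 0.422.
R = 1 − T = 0.578.

R = 0.578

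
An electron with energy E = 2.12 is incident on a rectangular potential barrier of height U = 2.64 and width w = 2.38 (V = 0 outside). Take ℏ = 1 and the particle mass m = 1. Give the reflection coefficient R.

R = 0.980

E < U: inside the barrier ψ ∝ e^{±κx} with κ = √(2m(U − E))/ℏ = 1.020.
κw = 2.427, sinh(κw) = 5.619.
The exact tunnelling result is T⁻¹ = 1 + U² sinh²(κw) / [4E(U − E)] = 50.90, so T = 0.0196.
R = 1 − T = 0.980.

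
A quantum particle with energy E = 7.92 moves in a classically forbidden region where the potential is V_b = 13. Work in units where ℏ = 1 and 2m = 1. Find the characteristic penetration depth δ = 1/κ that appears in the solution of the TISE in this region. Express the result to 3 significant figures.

δ = 0.444

Since E < V_b the TISE in this region is ψ'' = κ²ψ with κ = √(2m(V_b − E))/ℏ.
κ = √(2 × 0.5 × 5.08) = 2.254. The penetration depth is δ = 1/κ = 0.444.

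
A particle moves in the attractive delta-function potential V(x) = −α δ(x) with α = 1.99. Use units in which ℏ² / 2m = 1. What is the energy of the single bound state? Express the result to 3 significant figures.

E = -0.990

For x ≠ 0 the bound state is ψ ∝ e^{−κ|x|}; integrating the TISE across the delta gives the cusp condition 2κ = 2mα/ℏ², so κ = 0.9950.
Then E = −ℏ²κ²/(2m) = −mα²/(2ℏ²) = -0.9900.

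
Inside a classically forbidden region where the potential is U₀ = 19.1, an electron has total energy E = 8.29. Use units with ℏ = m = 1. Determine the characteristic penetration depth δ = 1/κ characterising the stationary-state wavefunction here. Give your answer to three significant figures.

Since E < U₀ the TISE in this region is ψ'' = κ²ψ with κ = √(2m(U₀ − E))/ℏ.
κ = √(2 × 1 × 10.81) = 4.650. The penetration depth is δ = 1/κ = 0.215.

δ = 0.215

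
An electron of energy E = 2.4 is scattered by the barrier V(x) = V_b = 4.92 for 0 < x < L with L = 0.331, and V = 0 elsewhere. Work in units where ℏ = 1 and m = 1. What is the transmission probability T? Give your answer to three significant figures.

Since E < V_b the interior solution is evanescent with decay constant κ = √(2m(V_b − E))/ℏ = 2.245.
κL = 0.7431, sinh(κL) = 0.8134.
Matching ψ, ψ′ at both faces gives T = [1 + V_b² sinh²(κL) / (4E(V_b − E))]⁻¹ = 1/1.662 = 0.602.

T = 0.602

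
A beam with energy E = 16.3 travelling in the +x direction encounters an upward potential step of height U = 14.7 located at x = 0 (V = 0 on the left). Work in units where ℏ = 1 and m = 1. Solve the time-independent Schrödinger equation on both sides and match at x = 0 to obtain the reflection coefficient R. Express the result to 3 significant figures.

R = 0.273

On each side the TISE gives plane waves with k = √(2m(E − V))/ℏ: k₁ = √(2·1·16.3) = 5.710, k₂ = √(2·1·1.6) = 1.789.
Matching ψ and ψ′ at x = 0 gives r = (k₁ − k₂)/(k₁ + k₂), so R = r² = 0.2734 and T = 1 − R = 0.7266.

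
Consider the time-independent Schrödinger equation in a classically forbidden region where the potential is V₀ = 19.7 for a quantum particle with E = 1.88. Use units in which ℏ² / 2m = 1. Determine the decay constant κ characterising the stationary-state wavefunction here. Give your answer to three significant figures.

κ = 4.22

Since E < V₀ the TISE in this region is ψ'' = κ²ψ with κ = √(2m(V₀ − E))/ℏ.
κ = √(2 × 0.5 × 17.82) = 4.221.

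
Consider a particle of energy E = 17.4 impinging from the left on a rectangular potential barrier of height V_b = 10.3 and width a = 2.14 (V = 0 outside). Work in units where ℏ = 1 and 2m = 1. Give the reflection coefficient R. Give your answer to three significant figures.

E > V_b: inside the barrier k₂ = √(2m(E − V_b))/ℏ = 2.665, k₂a = 5.702.
T = [1 + V_b² sin²(k₂a) / (4E(E − V_b))]⁻¹ = 1/1.065 = 0.939.
R = 1 − T = 0.0607.

R = 0.0607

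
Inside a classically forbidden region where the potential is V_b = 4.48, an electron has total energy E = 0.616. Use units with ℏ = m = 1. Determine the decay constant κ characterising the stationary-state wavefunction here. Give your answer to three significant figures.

Since E < V_b the TISE in this region is ψ'' = κ²ψ with κ = √(2m(V_b − E))/ℏ.
κ = √(2 × 1 × 3.864) = 2.780.

κ = 2.78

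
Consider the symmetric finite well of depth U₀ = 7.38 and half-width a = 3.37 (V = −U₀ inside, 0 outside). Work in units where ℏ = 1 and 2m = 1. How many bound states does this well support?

The dimensionless depth is z₀ = a√(2mU₀)/ℏ = 3.37 × √(7.380) = 9.155.
A new bound state (alternating even/odd) appears each time z₀ passes a multiple of π/2, so N = ⌊2z₀/π⌋ + 1 = ⌊5.828⌋ + 1 = 6.

N = 6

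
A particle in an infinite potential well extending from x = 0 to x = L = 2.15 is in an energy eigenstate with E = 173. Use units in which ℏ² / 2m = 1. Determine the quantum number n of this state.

For an infinite well E_n = n²π²ℏ²/(2mL²), so n = (L/πℏ)√(2mE).
n = (2.15/π) × √(2 × 0.5 × 173) = 9.001 → n = 9.

n = 9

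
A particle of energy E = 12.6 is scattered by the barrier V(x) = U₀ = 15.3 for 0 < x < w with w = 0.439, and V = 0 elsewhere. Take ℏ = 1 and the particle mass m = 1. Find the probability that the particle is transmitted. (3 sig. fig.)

Since E < U₀ the interior solution is evanescent with decay constant κ = √(2m(U₀ − E))/ℏ = 2.324.
κw = 1.020, sinh(κw) = 1.207.
The exact tunnelling result is T⁻¹ = 1 + U₀² sinh²(κw) / [4E(U₀ − E)] = 3.504, so T = 0.285.

T = 0.285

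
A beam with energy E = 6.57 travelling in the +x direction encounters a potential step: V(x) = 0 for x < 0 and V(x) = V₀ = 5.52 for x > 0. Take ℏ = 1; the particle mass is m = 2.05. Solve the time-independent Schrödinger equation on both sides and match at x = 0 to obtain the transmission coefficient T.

T = 0.816

The wavenumbers are k₁ = √(2mE)/ℏ = 5.190 on the left and k₂ = √(2m(E − V₀))/ℏ = 2.075 on the right.
Matching ψ and ψ′ at x = 0 gives r = (k₁ − k₂)/(k₁ + k₂), so R = r² = 0.1839 and T = 1 − R = 0.8161.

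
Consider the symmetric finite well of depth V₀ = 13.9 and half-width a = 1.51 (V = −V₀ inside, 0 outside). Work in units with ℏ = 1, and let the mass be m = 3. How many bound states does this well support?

Define the well-strength parameter z₀ = (a/ℏ)√(2mV₀) = 1.51 × √(2·3·13.9) = 13.79.
The even/odd transcendental equations gain one root per π/2 in z₀, giving N = 1 + ⌊2z₀/π⌋ = 1 + ⌊8.779⌋ = 9.

N = 9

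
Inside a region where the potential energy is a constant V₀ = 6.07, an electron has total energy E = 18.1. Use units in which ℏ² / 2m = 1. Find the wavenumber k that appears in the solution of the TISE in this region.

With E > V₀ the solution is oscillatory, ψ ∝ e^{±ikx} with k = √(2m(E − V₀))/ℏ.
k = √(2 × 0.5 × 12.03) = 3.468.

k = 3.47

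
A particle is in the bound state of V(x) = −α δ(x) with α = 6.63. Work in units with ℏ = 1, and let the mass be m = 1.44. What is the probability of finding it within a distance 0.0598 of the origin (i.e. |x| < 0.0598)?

The normalised bound state is ψ = √κ e^{−κ|x|} with κ = mα/ℏ² = 9.547.
P(|x| < d) = ∫_{−d}^{d} κ e^{−2κ|x|} dx = 1 − e^{−2κd} = 1 − e^{−1.142} = 0.6808.

P = 0.681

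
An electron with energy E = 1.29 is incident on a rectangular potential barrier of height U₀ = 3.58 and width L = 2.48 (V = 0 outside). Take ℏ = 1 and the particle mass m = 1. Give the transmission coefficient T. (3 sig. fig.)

E < U₀: inside the barrier ψ ∝ e^{±κx} with κ = √(2m(U₀ − E))/ℏ = 2.140.
κL = 5.307, sinh(κL) = 100.9.
Matching ψ, ψ′ at both faces gives T = [1 + U₀² sinh²(κL) / (4E(U₀ − E))]⁻¹ = 1/11050 = 0.0000905.

T = 0.0000905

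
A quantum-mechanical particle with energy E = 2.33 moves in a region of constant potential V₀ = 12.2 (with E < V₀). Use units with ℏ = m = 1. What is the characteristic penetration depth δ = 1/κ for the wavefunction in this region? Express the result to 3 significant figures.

Since E < V₀ the TISE in this region is ψ'' = κ²ψ with κ = √(2m(V₀ − E))/ℏ.
κ = √(2 × 1 × 9.87) = 4.443. The penetration depth is δ = 1/κ = 0.225.

δ = 0.225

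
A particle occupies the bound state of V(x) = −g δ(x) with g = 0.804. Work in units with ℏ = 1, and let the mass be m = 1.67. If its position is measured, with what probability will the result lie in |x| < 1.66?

The normalised bound state is ψ = √κ e^{−κ|x|} with κ = mg/ℏ² = 1.343.
P(|x| < d) = ∫_{−d}^{d} κ e^{−2κ|x|} dx = 1 − e^{−2κd} = 1 − e^{−4.458} = 0.9884.

P = 0.988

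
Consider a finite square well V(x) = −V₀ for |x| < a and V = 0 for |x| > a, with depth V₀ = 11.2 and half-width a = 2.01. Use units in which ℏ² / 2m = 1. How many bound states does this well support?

Define the well-strength parameter z₀ = (a/ℏ)√(2mV₀) = 2.01 × √(2·0.5·11.2) = 6.727.
A new bound state (alternating even/odd) appears each time z₀ passes a multiple of π/2, so N = ⌊2z₀/π⌋ + 1 = ⌊4.282⌋ + 1 = 5.

N = 5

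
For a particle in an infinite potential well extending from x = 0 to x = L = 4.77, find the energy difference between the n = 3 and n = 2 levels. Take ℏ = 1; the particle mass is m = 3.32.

E_n = n²π²ℏ²/(2mL²), so ΔE = (3² − 2²) π²ℏ²/(2mL²).
ΔE = 5 × π² / (2 × 3.32 × 4.77²) = 0.3266.

ΔE = 0.327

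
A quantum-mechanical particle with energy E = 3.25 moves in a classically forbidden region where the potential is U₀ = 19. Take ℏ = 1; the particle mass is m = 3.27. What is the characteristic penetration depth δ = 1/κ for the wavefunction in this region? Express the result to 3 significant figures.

δ = 0.0985

Since E < U₀ the TISE in this region is ψ'' = κ²ψ with κ = √(2m(U₀ − E))/ℏ.
κ = √(2 × 3.27 × 15.75) = 10.15. The penetration depth is δ = 1/κ = 0.0985.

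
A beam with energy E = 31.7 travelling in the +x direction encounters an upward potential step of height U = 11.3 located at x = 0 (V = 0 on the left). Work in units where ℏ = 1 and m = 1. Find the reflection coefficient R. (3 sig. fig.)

R = 0.0120

The wavenumbers are k₁ = √(2mE)/ℏ = 7.962 on the left and k₂ = √(2m(E − U))/ℏ = 6.387 on the right.
Continuity of ψ and ψ′ at the step yields the reflection amplitude r = (k₁ − k₂)/(k₁ + k₂) = 0.1098; thus R = |r|² = 0.01205, T = 0.9880.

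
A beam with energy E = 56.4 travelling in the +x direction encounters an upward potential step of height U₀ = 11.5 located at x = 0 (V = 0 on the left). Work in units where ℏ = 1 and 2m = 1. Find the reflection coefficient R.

The wavenumbers are k₁ = √(2mE)/ℏ = 7.510 on the left and k₂ = √(2m(E − U₀))/ℏ = 6.701 on the right.
Continuity of ψ and ψ′ at the step yields the reflection amplitude r = (k₁ − k₂)/(k₁ + k₂) = 0.05695; thus R = |r|² = 0.003243, T = 0.9968.

R = 0.00324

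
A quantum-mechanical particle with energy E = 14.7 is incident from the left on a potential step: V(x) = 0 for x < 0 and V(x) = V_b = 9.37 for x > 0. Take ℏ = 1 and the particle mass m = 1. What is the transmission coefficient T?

The wavenumbers are k₁ = √(2mE)/ℏ = 5.422 on the left and k₂ = √(2m(E − V_b))/ℏ = 3.265 on the right.
Continuity of ψ and ψ′ at the step yields the reflection amplitude r = (k₁ − k₂)/(k₁ + k₂) = 0.2483; thus R = |r|² = 0.06166, T = 0.9383.

T = 0.938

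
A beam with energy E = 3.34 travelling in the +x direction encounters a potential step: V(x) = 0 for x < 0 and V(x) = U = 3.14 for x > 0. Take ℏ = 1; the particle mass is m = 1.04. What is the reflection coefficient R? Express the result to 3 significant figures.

R = 0.368

The wavenumbers are k₁ = √(2mE)/ℏ = 2.636 on the left and k₂ = √(2m(E − U))/ℏ = 0.6450 on the right.
Continuity of ψ and ψ′ at the step yields the reflection amplitude r = (k₁ − k₂)/(k₁ + k₂) = 0.6068; thus R = |r|² = 0.3682, T = 0.6318.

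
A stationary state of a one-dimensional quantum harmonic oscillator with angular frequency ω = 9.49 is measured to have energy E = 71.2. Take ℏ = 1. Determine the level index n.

n = 7

E_n = ℏω(n + ½) ⇒ n = E/(ℏω) − ½ = 71.2/9.49 − 0.5 = 7.003 → n = 7.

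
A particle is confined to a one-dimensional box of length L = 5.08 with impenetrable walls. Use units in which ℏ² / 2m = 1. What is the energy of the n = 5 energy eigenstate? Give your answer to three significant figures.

E = 9.56

The infinite-well eigenfunctions ψ_n = √(2/L) sin(nπx/L) vanish at both walls, giving E_n = n²π²ℏ²/(2mL²).
E_5 = 5² × π² / (2 × 0.5 × 5.08²) = 9.561.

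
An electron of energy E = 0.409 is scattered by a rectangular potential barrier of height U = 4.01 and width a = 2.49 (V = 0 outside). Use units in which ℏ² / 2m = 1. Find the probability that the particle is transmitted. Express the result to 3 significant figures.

E < U: inside the barrier ψ ∝ e^{±κx} with κ = √(2m(U − E))/ℏ = 1.898.
κa = 4.725, sinh(κa) = 56.37.
Matching ψ, ψ′ at both faces gives T = [1 + U² sinh²(κa) / (4E(U − E))]⁻¹ = 1/8673 = 0.000115.

T = 0.000115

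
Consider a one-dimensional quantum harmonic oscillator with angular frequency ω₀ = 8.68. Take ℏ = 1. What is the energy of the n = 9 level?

The oscillator eigenvalues are E_n = ℏω₀(n + ½), so E_9 = 8.68 × 9.5 = 82.46.

E = 82.5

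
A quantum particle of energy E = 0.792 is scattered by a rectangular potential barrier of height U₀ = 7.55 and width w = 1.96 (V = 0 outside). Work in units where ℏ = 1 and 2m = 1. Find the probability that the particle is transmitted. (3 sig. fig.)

Since E < U₀ the interior solution is evanescent with decay constant κ = √(2m(U₀ − E))/ℏ = 2.600.
κw = 5.095, sinh(κw) = 81.62.
Matching ψ, ψ′ at both faces gives T = [1 + U₀² sinh²(κw) / (4E(U₀ − E))]⁻¹ = 1/17740 = 0.0000564.

T = 0.0000564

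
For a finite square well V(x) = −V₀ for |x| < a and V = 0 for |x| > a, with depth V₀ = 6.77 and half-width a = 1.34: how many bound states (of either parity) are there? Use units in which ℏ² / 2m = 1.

Define the well-strength parameter z₀ = (a/ℏ)√(2mV₀) = 1.34 × √(2·0.5·6.77) = 3.487.
The even/odd transcendental equations gain one root per π/2 in z₀, giving N = 1 + ⌊2z₀/π⌋ = 1 + ⌊2.220⌋ = 3.

N = 3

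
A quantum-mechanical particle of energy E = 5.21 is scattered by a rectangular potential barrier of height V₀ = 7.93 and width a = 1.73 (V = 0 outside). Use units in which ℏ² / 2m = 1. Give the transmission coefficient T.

T = 0.0119

E < V₀: inside the barrier ψ ∝ e^{±κx} with κ = √(2m(V₀ − E))/ℏ = 1.649.
κa = 2.853, sinh(κa) = 8.643.
The exact tunnelling result is T⁻¹ = 1 + V₀² sinh²(κa) / [4E(V₀ − E)] = 83.87, so T = 0.0119.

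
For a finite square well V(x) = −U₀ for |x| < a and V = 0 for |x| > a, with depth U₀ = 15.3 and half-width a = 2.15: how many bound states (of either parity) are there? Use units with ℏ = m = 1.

The dimensionless depth is z₀ = a√(2mU₀)/ℏ = 2.15 × √(30.60) = 11.89.
A new bound state (alternating even/odd) appears each time z₀ passes a multiple of π/2, so N = ⌊2z₀/π⌋ + 1 = ⌊7.571⌋ + 1 = 8.

N = 8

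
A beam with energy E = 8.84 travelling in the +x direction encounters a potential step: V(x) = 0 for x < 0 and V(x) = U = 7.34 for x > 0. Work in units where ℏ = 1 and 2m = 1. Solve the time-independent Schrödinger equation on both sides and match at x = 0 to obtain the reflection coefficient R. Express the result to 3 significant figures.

The wavenumbers are k₁ = √(2mE)/ℏ = 2.973 on the left and k₂ = √(2m(E − U))/ℏ = 1.225 on the right.
Continuity of ψ and ψ′ at the step yields the reflection amplitude r = (k₁ − k₂)/(k₁ + k₂) = 0.4165; thus R = |r|² = 0.1735, T = 0.8265.

R = 0.173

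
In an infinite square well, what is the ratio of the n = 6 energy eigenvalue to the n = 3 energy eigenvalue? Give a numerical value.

Since E_n ∝ n², the ratio is (6/3)² = 4.

4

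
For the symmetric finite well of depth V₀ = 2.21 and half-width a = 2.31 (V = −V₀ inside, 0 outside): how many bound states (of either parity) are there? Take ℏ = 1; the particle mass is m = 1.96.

Define the well-strength parameter z₀ = (a/ℏ)√(2mV₀) = 2.31 × √(2·1.96·2.21) = 6.799.
The even/odd transcendental equations gain one root per π/2 in z₀, giving N = 1 + ⌊2z₀/π⌋ = 1 + ⌊4.328⌋ = 5.

N = 5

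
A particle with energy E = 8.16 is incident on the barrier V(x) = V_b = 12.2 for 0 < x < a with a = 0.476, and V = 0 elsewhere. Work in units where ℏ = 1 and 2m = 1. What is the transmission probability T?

T = 0.418

Since E < V_b the interior solution is evanescent with decay constant κ = √(2m(V_b − E))/ℏ = 2.010.
κa = 0.9567, sinh(κa) = 1.110.
Matching ψ, ψ′ at both faces gives T = [1 + V_b² sinh²(κa) / (4E(V_b − E))]⁻¹ = 1/2.390 = 0.418.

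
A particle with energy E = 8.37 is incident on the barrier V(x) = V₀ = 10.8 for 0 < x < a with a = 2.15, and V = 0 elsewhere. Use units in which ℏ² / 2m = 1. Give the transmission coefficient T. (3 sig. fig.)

Since E < V₀ the interior solution is evanescent with decay constant κ = √(2m(V₀ − E))/ℏ = 1.559.
κa = 3.352, sinh(κa) = 14.26.
The exact tunnelling result is T⁻¹ = 1 + V₀² sinh²(κa) / [4E(V₀ − E)] = 292.4, so T = 0.00342.

T = 0.00342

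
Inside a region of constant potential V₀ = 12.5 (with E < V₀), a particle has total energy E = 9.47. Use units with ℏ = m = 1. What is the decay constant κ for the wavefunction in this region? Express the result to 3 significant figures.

Since E < V₀ the TISE in this region is ψ'' = κ²ψ with κ = √(2m(V₀ − E))/ℏ.
κ = √(2 × 1 × 3.03) = 2.462.

κ = 2.46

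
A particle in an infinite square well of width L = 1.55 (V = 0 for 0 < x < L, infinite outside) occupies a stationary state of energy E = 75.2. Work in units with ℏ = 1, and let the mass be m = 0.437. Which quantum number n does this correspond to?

For an infinite well E_n = n²π²ℏ²/(2mL²), so n = (L/πℏ)√(2mE).
n = (1.55/π) × √(2 × 0.437 × 75.2) = 4.000 → n = 4.

n = 4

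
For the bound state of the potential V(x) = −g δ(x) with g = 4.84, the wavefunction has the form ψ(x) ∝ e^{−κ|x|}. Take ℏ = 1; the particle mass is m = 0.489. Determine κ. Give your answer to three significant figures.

κ = 2.37

Integrating the TISE across x = 0 gives the cusp condition ψ'(0⁺) − ψ'(0⁻) = −(2mg/ℏ²)ψ(0).
With ψ ∝ e^{−κ|x|} this yields −2κ = −2mg/ℏ², so κ = mg/ℏ² = 2.367.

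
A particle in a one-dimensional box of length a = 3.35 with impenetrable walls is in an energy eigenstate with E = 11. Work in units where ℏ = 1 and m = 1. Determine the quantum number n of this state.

From E_n = n²π²ℏ²/(2ma²) invert to n = √(2ma²E)/(πℏ).
n = (3.35/π) × √(2 × 1 × 11) = 5.002 → n = 5.

n = 5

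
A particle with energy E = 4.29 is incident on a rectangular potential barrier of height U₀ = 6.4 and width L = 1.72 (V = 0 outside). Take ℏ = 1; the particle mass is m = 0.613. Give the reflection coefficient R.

E < U₀: inside the barrier ψ ∝ e^{±κx} with κ = √(2m(U₀ − E))/ℏ = 1.608.
κL = 2.766, sinh(κL) = 7.919.
The exact tunnelling result is T⁻¹ = 1 + U₀² sinh²(κL) / [4E(U₀ − E)] = 71.95, so T = 0.0139.
R = 1 − T = 0.986.

R = 0.986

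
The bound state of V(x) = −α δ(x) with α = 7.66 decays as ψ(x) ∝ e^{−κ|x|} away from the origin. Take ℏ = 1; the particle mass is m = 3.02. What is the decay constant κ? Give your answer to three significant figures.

Integrate −(ℏ²/2m)ψ'' − αδ(x)ψ = Eψ from −ε to +ε: the ψ'' term gives ψ'(0⁺) − ψ'(0⁻) and the δ term gives −(2mα/ℏ²)ψ(0).
With ψ ∝ e^{−κ|x|} this yields −2κ = −2mα/ℏ², so κ = mα/ℏ² = 23.13.

κ = 23.1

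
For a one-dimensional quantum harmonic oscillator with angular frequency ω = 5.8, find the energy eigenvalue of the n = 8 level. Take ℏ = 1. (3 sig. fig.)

E = 49.3

Using E_n = (n + ½)ℏω: E_8 = 8.5 × 5.8 = 49.30.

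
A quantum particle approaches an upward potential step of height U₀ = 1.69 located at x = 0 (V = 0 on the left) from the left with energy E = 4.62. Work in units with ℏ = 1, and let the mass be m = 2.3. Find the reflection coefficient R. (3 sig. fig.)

The wavenumbers are k₁ = √(2mE)/ℏ = 4.610 on the left and k₂ = √(2m(E − U₀))/ℏ = 3.671 on the right.
Continuity of ψ and ψ′ at the step yields the reflection amplitude r = (k₁ − k₂)/(k₁ + k₂) = 0.1134; thus R = |r|² = 0.01285, T = 0.9871.

R = 0.0129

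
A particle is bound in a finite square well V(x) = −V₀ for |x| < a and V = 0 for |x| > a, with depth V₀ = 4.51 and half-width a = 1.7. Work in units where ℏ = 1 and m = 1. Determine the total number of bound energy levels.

N = 4

Define the well-strength parameter z₀ = (a/ℏ)√(2mV₀) = 1.7 × √(2·1·4.51) = 5.106.
A new bound state (alternating even/odd) appears each time z₀ passes a multiple of π/2, so N = ⌊2z₀/π⌋ + 1 = ⌊3.250⌋ + 1 = 4.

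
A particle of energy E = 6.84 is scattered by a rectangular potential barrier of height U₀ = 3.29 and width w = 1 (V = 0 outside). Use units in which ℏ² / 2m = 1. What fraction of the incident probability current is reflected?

R = 0.0916

E > U₀: inside the barrier k₂ = √(2m(E − U₀))/ℏ = 1.884, k₂w = 1.884.
Matching at both interfaces gives T⁻¹ = 1 + U₀² sin²(k₂w) / [4E(E − U₀)] = 1.101, hence T = 0.908.
R = 1 − T = 0.0916.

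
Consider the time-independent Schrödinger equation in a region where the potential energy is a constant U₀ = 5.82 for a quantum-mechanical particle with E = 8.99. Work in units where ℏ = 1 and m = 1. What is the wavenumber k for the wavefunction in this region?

k = 2.52

With E > U₀ the solution is oscillatory, ψ ∝ e^{±ikx} with k = √(2m(E − U₀))/ℏ.
k = √(2 × 1 × 3.17) = 2.518.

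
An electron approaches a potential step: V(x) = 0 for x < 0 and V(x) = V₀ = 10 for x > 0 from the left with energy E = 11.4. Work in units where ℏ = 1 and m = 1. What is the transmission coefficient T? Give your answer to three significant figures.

On each side the TISE gives plane waves with k = √(2m(E − V))/ℏ: k₁ = √(2·1·11.4) = 4.775, k₂ = √(2·1·1.4) = 1.673.
Matching ψ and ψ′ at x = 0 gives r = (k₁ − k₂)/(k₁ + k₂), so R = r² = 0.2314 and T = 1 − R = 0.7686.

T = 0.769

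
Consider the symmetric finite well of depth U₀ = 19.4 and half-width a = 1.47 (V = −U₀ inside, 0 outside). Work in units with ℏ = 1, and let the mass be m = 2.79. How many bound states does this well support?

Define the well-strength parameter z₀ = (a/ℏ)√(2mU₀) = 1.47 × √(2·2.79·19.4) = 15.29.
A new bound state (alternating even/odd) appears each time z₀ passes a multiple of π/2, so N = ⌊2z₀/π⌋ + 1 = ⌊9.737⌋ + 1 = 10.

N = 10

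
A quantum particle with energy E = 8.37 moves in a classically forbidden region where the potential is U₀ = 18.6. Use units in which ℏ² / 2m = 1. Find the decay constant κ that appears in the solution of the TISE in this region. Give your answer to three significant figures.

κ = 3.20

Since E < U₀ the TISE in this region is ψ'' = κ²ψ with κ = √(2m(U₀ − E))/ℏ.
κ = √(2 × 0.5 × 10.23) = 3.198.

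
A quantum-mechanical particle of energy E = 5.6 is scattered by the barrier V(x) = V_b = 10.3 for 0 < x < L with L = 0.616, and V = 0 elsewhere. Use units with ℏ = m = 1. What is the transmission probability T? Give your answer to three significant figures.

Since E < V_b the interior solution is evanescent with decay constant κ = √(2m(V_b − E))/ℏ = 3.066.
κL = 1.889, sinh(κL) = 3.229.
Matching ψ, ψ′ at both faces gives T = [1 + V_b² sinh²(κL) / (4E(V_b − E))]⁻¹ = 1/11.51 = 0.0869.

T = 0.0869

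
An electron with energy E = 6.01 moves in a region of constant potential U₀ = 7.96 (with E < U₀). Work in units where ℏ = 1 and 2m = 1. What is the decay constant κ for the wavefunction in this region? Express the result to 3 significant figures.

Since E < U₀ the TISE in this region is ψ'' = κ²ψ with κ = √(2m(U₀ − E))/ℏ.
κ = √(2 × 0.5 × 1.95) = 1.396.

κ = 1.40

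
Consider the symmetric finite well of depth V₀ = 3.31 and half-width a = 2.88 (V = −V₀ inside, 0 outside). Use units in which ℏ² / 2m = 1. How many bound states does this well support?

N = 4

Define the well-strength parameter z₀ = (a/ℏ)√(2mV₀) = 2.88 × √(2·0.5·3.31) = 5.240.
The even/odd transcendental equations gain one root per π/2 in z₀, giving N = 1 + ⌊2z₀/π⌋ = 1 + ⌊3.336⌋ = 4.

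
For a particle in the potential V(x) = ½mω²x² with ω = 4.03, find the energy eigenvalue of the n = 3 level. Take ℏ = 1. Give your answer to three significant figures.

Using E_n = (n + ½)ℏω: E_3 = 3.5 × 4.03 = 14.11.

E = 14.1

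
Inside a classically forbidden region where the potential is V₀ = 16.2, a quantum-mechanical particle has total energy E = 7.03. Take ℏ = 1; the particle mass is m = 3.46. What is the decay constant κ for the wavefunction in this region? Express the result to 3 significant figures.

κ = 7.97

Since E < V₀ the TISE in this region is ψ'' = κ²ψ with κ = √(2m(V₀ − E))/ℏ.
κ = √(2 × 3.46 × 9.17) = 7.966.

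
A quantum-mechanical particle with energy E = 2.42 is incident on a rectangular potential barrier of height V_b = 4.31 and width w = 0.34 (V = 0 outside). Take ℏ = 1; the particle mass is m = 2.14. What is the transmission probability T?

T = 0.438

Since E < V_b the interior solution is evanescent with decay constant κ = √(2m(V_b − E))/ℏ = 2.844.
κw = 0.9670, sinh(κw) = 1.125.
Matching ψ, ψ′ at both faces gives T = [1 + V_b² sinh²(κw) / (4E(V_b − E))]⁻¹ = 1/2.285 = 0.438.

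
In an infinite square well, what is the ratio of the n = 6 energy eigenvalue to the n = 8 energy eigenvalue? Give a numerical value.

0.5625

E_n = n²π²ℏ²/(2mL²) so the ratio is n₂²/n₁² = 36/64 = 0.5625.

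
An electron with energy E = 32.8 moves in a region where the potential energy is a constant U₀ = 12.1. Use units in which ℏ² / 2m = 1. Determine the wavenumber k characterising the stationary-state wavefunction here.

k = 4.55

With E > U₀ the solution is oscillatory, ψ ∝ e^{±ikx} with k = √(2m(E − U₀))/ℏ.
k = √(2 × 0.5 × 20.7) = 4.550.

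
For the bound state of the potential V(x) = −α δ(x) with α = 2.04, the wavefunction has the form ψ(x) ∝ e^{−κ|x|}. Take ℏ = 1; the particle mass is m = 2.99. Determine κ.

Integrating the TISE across x = 0 gives the cusp condition ψ'(0⁺) − ψ'(0⁻) = −(2mα/ℏ²)ψ(0).
With ψ ∝ e^{−κ|x|} this yields −2κ = −2mα/ℏ², so κ = mα/ℏ² = 6.100.

κ = 6.10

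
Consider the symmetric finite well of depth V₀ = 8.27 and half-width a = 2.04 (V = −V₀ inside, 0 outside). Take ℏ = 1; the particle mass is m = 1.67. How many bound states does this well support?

Define the well-strength parameter z₀ = (a/ℏ)√(2mV₀) = 2.04 × √(2·1.67·8.27) = 10.72.
A new bound state (alternating even/odd) appears each time z₀ passes a multiple of π/2, so N = ⌊2z₀/π⌋ + 1 = ⌊6.826⌋ + 1 = 7.

N = 7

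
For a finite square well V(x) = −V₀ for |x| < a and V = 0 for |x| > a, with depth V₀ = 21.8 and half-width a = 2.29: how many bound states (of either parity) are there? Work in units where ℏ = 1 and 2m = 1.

N = 7

Define the well-strength parameter z₀ = (a/ℏ)√(2mV₀) = 2.29 × √(2·0.5·21.8) = 10.69.
The even/odd transcendental equations gain one root per π/2 in z₀, giving N = 1 + ⌊2z₀/π⌋ = 1 + ⌊6.807⌋ = 7.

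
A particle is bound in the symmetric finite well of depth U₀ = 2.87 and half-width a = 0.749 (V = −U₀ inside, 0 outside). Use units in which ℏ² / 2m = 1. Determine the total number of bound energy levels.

Define the well-strength parameter z₀ = (a/ℏ)√(2mU₀) = 0.749 × √(2·0.5·2.87) = 1.269.
The even/odd transcendental equations gain one root per π/2 in z₀, giving N = 1 + ⌊2z₀/π⌋ = 1 + ⌊0.8078⌋ = 1.

N = 1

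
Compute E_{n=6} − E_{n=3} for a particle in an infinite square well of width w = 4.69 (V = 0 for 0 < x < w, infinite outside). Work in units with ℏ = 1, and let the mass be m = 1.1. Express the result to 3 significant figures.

E_n = n²π²ℏ²/(2mw²), so ΔE = (6² − 3²) π²ℏ²/(2mw²).
ΔE = 27 × π² / (2 × 1.1 × 4.69²) = 5.507.

ΔE = 5.51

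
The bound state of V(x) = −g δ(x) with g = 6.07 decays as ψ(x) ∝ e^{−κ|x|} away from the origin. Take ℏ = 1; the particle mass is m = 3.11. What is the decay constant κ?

κ = 18.9

Integrating the TISE across x = 0 gives the cusp condition ψ'(0⁺) − ψ'(0⁻) = −(2mg/ℏ²)ψ(0).
With ψ ∝ e^{−κ|x|} this yields −2κ = −2mg/ℏ², so κ = mg/ℏ² = 18.88.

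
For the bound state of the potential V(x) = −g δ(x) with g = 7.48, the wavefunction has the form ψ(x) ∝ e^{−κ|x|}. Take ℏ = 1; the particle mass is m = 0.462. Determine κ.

κ = 3.46

Integrate −(ℏ²/2m)ψ'' − gδ(x)ψ = Eψ from −ε to +ε: the ψ'' term gives ψ'(0⁺) − ψ'(0⁻) and the δ term gives −(2mg/ℏ²)ψ(0).
With ψ ∝ e^{−κ|x|} this yields −2κ = −2mg/ℏ², so κ = mg/ℏ² = 3.456.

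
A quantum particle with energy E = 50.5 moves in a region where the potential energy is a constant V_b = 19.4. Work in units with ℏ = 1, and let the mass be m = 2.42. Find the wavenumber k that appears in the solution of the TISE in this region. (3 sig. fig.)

With E > V_b the solution is oscillatory, ψ ∝ e^{±ikx} with k = √(2m(E − V_b))/ℏ.
k = √(2 × 2.42 × 31.1) = 12.27.

k = 12.3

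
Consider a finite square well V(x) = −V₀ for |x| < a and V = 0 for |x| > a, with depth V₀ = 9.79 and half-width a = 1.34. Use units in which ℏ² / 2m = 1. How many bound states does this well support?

The dimensionless depth is z₀ = a√(2mV₀)/ℏ = 1.34 × √(9.790) = 4.193.
The even/odd transcendental equations gain one root per π/2 in z₀, giving N = 1 + ⌊2z₀/π⌋ = 1 + ⌊2.669⌋ = 3.

N = 3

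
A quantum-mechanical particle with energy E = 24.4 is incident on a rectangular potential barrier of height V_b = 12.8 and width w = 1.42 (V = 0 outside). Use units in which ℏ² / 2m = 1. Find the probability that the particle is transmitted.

T = 0.875

E > V_b: inside the barrier k₂ = √(2m(E − V_b))/ℏ = 3.406, k₂w = 4.836.
Matching at both interfaces gives T⁻¹ = 1 + V_b² sin²(k₂w) / [4E(E − V_b)] = 1.143, hence T = 0.875.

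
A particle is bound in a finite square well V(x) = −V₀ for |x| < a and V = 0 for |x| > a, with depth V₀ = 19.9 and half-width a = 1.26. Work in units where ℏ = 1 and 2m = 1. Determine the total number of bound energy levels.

The dimensionless depth is z₀ = a√(2mV₀)/ℏ = 1.26 × √(19.90) = 5.621.
The even/odd transcendental equations gain one root per π/2 in z₀, giving N = 1 + ⌊2z₀/π⌋ = 1 + ⌊3.578⌋ = 4.

N = 4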